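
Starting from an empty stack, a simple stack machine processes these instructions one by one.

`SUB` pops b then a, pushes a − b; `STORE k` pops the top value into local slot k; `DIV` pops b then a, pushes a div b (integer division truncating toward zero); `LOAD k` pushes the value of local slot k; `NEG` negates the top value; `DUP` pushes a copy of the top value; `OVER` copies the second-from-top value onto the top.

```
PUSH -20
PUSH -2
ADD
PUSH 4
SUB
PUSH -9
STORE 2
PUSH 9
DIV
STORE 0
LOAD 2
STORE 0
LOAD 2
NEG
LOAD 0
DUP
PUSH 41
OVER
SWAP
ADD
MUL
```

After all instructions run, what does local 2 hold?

PUSH -20 : -20
PUSH -2  : -20 -2
ADD      : -22
PUSH 4   : -22 4
SUB      : -26
PUSH -9  : -26 -9
STORE 2  : -26
PUSH 9   : -26 9
DIV      : -2
STORE 0  : (empty)
LOAD 2   : -9
STORE 0  : (empty)
LOAD 2   : -9
NEG      : 9
LOAD 0   : 9 -9
DUP      : 9 -9 -9
PUSH 41  : 9 -9 -9 41
OVER     : 9 -9 -9 41 -9
SWAP     : 9 -9 -9 -9 41
ADD      : 9 -9 -9 32
MUL      : 9 -9 -288

-9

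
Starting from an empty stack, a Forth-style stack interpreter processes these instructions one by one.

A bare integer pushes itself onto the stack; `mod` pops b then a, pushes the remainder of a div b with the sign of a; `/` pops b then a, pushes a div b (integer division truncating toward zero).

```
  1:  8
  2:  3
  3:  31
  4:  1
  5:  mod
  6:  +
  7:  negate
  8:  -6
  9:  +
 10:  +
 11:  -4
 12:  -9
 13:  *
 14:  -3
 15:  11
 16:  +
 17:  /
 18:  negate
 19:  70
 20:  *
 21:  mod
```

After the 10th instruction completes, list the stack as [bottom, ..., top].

8      : [8]
3      : [8, 3]
31     : [8, 3, 31]
1      : [8, 3, 31, 1]
mod    : [8, 3, 0]
+      : [8, 3]
negate : [8, -3]
-6     : [8, -3, -6]
+      : [8, -9]
+      : [-1]

[-1]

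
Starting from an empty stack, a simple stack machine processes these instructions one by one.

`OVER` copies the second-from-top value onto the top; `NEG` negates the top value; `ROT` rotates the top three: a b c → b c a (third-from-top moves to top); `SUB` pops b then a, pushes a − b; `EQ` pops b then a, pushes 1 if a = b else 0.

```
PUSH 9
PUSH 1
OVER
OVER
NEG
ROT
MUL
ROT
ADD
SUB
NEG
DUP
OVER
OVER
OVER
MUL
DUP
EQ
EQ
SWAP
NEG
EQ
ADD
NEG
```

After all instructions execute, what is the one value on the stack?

1

PUSH 9 → 9
PUSH 1 → 9 1
OVER   → 9 1 9
OVER   → 9 1 9 1
NEG    → 9 1 9 -1
ROT    → 9 9 -1 1
MUL    → 9 9 -1
ROT    → 9 -1 9
ADD    → 9 8
SUB    → 1
NEG    → -1
DUP    → -1 -1
OVER   → -1 -1 -1
OVER   → -1 -1 -1 -1
OVER   → -1 -1 -1 -1 -1
MUL    → -1 -1 -1 1
DUP    → -1 -1 -1 1 1
EQ     → -1 -1 -1 1
EQ     → -1 -1 0
SWAP   → -1 0 -1
NEG    → -1 0 1
EQ     → -1 0
ADD    → -1
NEG    → 1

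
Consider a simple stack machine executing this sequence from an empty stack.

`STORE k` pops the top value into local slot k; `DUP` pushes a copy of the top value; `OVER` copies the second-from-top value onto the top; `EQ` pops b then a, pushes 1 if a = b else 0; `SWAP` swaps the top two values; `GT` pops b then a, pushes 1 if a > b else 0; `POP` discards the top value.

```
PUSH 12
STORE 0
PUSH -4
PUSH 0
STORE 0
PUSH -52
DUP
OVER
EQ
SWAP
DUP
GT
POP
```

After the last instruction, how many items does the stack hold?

PUSH 12  → [12]
STORE 0  → []
PUSH -4  → [-4]
PUSH 0   → [-4, 0]
STORE 0  → [-4]
PUSH -52 → [-4, -52]
DUP      → [-4, -52, -52]
OVER     → [-4, -52, -52, -52]
EQ       → [-4, -52, 1]
SWAP     → [-4, 1, -52]
DUP      → [-4, 1, -52, -52]
GT       → [-4, 1, 0]
POP      → [-4, 1]

2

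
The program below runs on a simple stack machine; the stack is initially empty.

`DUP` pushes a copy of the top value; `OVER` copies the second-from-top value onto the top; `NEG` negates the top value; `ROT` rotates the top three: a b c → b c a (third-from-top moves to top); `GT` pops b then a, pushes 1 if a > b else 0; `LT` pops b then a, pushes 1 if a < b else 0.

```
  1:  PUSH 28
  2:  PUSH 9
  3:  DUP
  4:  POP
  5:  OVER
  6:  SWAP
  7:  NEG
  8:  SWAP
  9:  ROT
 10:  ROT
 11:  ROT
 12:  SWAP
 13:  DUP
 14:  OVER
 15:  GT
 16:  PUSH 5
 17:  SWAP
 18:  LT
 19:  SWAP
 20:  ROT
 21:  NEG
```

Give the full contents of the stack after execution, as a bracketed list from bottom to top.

[28, 0, -9, -28]

PUSH 28  [28]
PUSH 9   [28, 9]
DUP      [28, 9, 9]
POP      [28, 9]
OVER     [28, 9, 28]
SWAP     [28, 28, 9]
NEG      [28, 28, -9]
SWAP     [28, -9, 28]
ROT      [-9, 28, 28]
ROT      [28, 28, -9]
ROT      [28, -9, 28]
SWAP     [28, 28, -9]
DUP      [28, 28, -9, -9]
OVER     [28, 28, -9, -9, -9]
GT       [28, 28, -9, 0]
PUSH 5   [28, 28, -9, 0, 5]
SWAP     [28, 28, -9, 5, 0]
LT       [28, 28, -9, 0]
SWAP     [28, 28, 0, -9]
ROT      [28, 0, -9, 28]
NEG      [28, 0, -9, -28]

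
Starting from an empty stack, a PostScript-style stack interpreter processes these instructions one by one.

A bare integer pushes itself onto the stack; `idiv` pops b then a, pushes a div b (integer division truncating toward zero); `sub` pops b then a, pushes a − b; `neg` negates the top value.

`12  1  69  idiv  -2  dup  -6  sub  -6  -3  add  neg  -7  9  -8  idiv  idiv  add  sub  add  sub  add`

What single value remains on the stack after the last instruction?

26

12   → [12]
1    → [12, 1]
69   → [12, 1, 69]
idiv → [12, 0]
-2   → [12, 0, -2]
dup  → [12, 0, -2, -2]
-6   → [12, 0, -2, -2, -6]
sub  → [12, 0, -2, 4]
-6   → [12, 0, -2, 4, -6]
-3   → [12, 0, -2, 4, -6, -3]
add  → [12, 0, -2, 4, -9]
neg  → [12, 0, -2, 4, 9]
-7   → [12, 0, -2, 4, 9, -7]
9    → [12, 0, -2, 4, 9, -7, 9]
-8   → [12, 0, -2, 4, 9, -7, 9, -8]
idiv → [12, 0, -2, 4, 9, -7, -1]
idiv → [12, 0, -2, 4, 9, 7]
add  → [12, 0, -2, 4, 16]
sub  → [12, 0, -2, -12]
add  → [12, 0, -14]
sub  → [12, 14]
add  → [26]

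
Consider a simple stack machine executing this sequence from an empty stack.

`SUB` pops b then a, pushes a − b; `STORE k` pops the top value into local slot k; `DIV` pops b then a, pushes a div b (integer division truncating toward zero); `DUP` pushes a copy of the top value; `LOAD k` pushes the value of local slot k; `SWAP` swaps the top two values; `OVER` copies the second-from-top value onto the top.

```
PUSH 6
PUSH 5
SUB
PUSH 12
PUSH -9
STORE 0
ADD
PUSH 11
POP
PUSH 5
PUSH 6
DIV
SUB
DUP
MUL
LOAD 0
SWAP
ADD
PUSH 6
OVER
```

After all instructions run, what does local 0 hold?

PUSH 6  -> [6]
PUSH 5  -> [6, 5]
SUB     -> [1]
PUSH 12 -> [1, 12]
PUSH -9 -> [1, 12, -9]
STORE 0 -> [1, 12]
ADD     -> [13]
PUSH 11 -> [13, 11]
POP     -> [13]
PUSH 5  -> [13, 5]
PUSH 6  -> [13, 5, 6]
DIV     -> [13, 0]
SUB     -> [13]
DUP     -> [13, 13]
MUL     -> [169]
LOAD 0  -> [169, -9]
SWAP    -> [-9, 169]
ADD     -> [160]
PUSH 6  -> [160, 6]
OVER    -> [160, 6, 160]

-9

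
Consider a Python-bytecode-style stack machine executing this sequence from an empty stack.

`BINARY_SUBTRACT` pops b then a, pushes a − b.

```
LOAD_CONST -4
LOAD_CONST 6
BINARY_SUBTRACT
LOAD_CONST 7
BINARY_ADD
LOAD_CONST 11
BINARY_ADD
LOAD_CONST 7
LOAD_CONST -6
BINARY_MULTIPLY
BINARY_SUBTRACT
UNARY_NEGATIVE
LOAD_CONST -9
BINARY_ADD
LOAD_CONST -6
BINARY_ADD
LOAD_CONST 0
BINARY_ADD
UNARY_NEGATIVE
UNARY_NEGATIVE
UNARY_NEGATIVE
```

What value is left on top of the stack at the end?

LOAD_CONST -4   : [-4]
LOAD_CONST 6    : [-4, 6]
BINARY_SUBTRACT : [-10]
LOAD_CONST 7    : [-10, 7]
BINARY_ADD      : [-3]
LOAD_CONST 11   : [-3, 11]
BINARY_ADD      : [8]
LOAD_CONST 7    : [8, 7]
LOAD_CONST -6   : [8, 7, -6]
BINARY_MULTIPLY : [8, -42]
BINARY_SUBTRACT : [50]
UNARY_NEGATIVE  : [-50]
LOAD_CONST -9   : [-50, -9]
BINARY_ADD      : [-59]
LOAD_CONST -6   : [-59, -6]
BINARY_ADD      : [-65]
LOAD_CONST 0    : [-65, 0]
BINARY_ADD      : [-65]
UNARY_NEGATIVE  : [65]
UNARY_NEGATIVE  : [-65]
UNARY_NEGATIVE  : [65]

65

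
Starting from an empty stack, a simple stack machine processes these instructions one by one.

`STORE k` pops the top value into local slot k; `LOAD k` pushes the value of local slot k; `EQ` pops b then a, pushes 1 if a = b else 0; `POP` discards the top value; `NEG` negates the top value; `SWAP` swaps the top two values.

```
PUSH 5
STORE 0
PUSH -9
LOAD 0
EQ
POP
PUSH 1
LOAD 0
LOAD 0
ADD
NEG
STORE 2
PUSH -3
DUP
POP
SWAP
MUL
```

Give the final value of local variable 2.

-10

PUSH 5   [5]
STORE 0  []
PUSH -9  [-9]
LOAD 0   [-9, 5]
EQ       [0]
POP      []
PUSH 1   [1]
LOAD 0   [1, 5]
LOAD 0   [1, 5, 5]
ADD      [1, 10]
NEG      [1, -10]
STORE 2  [1]
PUSH -3  [1, -3]
DUP      [1, -3, -3]
POP      [1, -3]
SWAP     [-3, 1]
MUL      [-3]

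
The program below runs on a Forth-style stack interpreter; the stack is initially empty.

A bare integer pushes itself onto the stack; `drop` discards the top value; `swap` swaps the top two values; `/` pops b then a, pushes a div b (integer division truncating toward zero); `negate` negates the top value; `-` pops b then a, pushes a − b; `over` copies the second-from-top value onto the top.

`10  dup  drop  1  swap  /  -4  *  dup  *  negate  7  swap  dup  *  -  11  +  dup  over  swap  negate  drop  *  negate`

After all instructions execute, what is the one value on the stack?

-324

10     : 10
dup    : 10 10
drop   : 10
1      : 10 1
swap   : 1 10
/      : 0
-4     : 0 -4
*      : 0
dup    : 0 0
*      : 0
negate : 0
7      : 0 7
swap   : 7 0
dup    : 7 0 0
*      : 7 0
-      : 7
11     : 7 11
+      : 18
dup    : 18 18
over   : 18 18 18
swap   : 18 18 18
negate : 18 18 -18
drop   : 18 18
*      : 324
negate : -324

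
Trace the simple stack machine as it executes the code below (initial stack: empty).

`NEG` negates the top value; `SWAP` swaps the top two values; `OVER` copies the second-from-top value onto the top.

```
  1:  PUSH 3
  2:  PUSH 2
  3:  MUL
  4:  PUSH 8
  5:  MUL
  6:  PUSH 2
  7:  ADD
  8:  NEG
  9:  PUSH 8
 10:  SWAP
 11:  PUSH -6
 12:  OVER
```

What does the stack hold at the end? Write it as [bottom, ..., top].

PUSH 3  -> [3]
PUSH 2  -> [3, 2]
MUL     -> [6]
PUSH 8  -> [6, 8]
MUL     -> [48]
PUSH 2  -> [48, 2]
ADD     -> [50]
NEG     -> [-50]
PUSH 8  -> [-50, 8]
SWAP    -> [8, -50]
PUSH -6 -> [8, -50, -6]
OVER    -> [8, -50, -6, -50]

[8, -50, -6, -50]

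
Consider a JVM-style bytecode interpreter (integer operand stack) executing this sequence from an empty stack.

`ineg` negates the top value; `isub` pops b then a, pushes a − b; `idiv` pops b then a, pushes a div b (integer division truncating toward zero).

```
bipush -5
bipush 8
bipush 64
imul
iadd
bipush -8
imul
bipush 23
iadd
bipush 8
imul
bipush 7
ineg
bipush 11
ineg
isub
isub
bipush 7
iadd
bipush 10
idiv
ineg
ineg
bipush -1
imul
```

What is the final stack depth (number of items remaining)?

bipush -5 → [-5]
bipush 8  → [-5, 8]
bipush 64 → [-5, 8, 64]
imul      → [-5, 512]
iadd      → [507]
bipush -8 → [507, -8]
imul      → [-4056]
bipush 23 → [-4056, 23]
iadd      → [-4033]
bipush 8  → [-4033, 8]
imul      → [-32264]
bipush 7  → [-32264, 7]
ineg      → [-32264, -7]
bipush 11 → [-32264, -7, 11]
ineg      → [-32264, -7, -11]
isub      → [-32264, 4]
isub      → [-32268]
bipush 7  → [-32268, 7]
iadd      → [-32261]
bipush 10 → [-32261, 10]
idiv      → [-3226]
ineg      → [3226]
ineg      → [-3226]
bipush -1 → [-3226, -1]
imul      → [3226]

1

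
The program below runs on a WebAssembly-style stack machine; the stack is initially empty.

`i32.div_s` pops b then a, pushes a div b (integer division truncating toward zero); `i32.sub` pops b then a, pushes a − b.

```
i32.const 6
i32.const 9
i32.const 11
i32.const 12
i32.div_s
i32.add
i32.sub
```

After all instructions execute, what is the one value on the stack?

-3

i32.const 6  → 6
i32.const 9  → 6 9
i32.const 11 → 6 9 11
i32.const 12 → 6 9 11 12
i32.div_s    → 6 9 0
i32.add      → 6 9
i32.sub      → -3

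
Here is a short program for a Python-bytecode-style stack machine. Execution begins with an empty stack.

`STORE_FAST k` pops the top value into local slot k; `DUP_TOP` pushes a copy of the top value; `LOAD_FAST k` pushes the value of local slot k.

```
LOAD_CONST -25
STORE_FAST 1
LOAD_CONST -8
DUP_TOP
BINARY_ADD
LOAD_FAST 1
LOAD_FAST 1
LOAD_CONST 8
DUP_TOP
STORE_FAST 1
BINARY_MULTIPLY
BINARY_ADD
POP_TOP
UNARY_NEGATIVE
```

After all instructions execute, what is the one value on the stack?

LOAD_CONST -25  → -25
STORE_FAST 1    → (empty)
LOAD_CONST -8   → -8
DUP_TOP         → -8 -8
BINARY_ADD      → -16
LOAD_FAST 1     → -16 -25
LOAD_FAST 1     → -16 -25 -25
LOAD_CONST 8    → -16 -25 -25 8
DUP_TOP         → -16 -25 -25 8 8
STORE_FAST 1    → -16 -25 -25 8
BINARY_MULTIPLY → -16 -25 -200
BINARY_ADD      → -16 -225
POP_TOP         → -16
UNARY_NEGATIVE  → 16

16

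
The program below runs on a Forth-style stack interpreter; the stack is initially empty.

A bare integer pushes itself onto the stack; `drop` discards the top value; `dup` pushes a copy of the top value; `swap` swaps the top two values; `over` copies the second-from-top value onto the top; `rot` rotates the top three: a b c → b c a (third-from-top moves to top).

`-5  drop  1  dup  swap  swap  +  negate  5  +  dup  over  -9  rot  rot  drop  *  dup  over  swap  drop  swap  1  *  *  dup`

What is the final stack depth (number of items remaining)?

-5     : [-5]
drop   : []
1      : [1]
dup    : [1, 1]
swap   : [1, 1]
swap   : [1, 1]
+      : [2]
negate : [-2]
5      : [-2, 5]
+      : [3]
dup    : [3, 3]
over   : [3, 3, 3]
-9     : [3, 3, 3, -9]
rot    : [3, 3, -9, 3]
rot    : [3, -9, 3, 3]
drop   : [3, -9, 3]
*      : [3, -27]
dup    : [3, -27, -27]
over   : [3, -27, -27, -27]
swap   : [3, -27, -27, -27]
drop   : [3, -27, -27]
swap   : [3, -27, -27]
1      : [3, -27, -27, 1]
*      : [3, -27, -27]
*      : [3, 729]
dup    : [3, 729, 729]

3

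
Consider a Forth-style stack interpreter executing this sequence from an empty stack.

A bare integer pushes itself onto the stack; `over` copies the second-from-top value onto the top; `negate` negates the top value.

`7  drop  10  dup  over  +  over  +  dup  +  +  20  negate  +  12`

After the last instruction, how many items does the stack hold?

2

7      → [7]
drop   → []
10     → [10]
dup    → [10, 10]
over   → [10, 10, 10]
+      → [10, 20]
over   → [10, 20, 10]
+      → [10, 30]
dup    → [10, 30, 30]
+      → [10, 60]
+      → [70]
20     → [70, 20]
negate → [70, -20]
+      → [50]
12     → [50, 12]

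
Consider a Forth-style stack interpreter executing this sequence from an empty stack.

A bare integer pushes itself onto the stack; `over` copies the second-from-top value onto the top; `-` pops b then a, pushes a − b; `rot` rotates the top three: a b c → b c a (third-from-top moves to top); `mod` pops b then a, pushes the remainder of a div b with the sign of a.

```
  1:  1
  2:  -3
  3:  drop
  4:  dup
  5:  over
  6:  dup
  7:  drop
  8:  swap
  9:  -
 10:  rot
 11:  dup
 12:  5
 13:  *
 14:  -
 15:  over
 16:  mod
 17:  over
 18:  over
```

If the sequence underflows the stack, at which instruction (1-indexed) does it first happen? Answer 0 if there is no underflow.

1    -> 1
-3   -> 1 -3
drop -> 1
dup  -> 1 1
over -> 1 1 1
dup  -> 1 1 1 1
drop -> 1 1 1
swap -> 1 1 1
-    -> 1 0
rot  — needs 3 operands, stack has 2 → underflow

10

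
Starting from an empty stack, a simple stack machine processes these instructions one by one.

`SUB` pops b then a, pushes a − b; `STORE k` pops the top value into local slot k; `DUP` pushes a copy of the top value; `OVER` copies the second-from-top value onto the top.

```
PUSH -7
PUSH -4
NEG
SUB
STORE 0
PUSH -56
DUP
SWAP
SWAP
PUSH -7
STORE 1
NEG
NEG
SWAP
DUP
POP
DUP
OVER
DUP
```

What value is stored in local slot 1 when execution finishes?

-7

PUSH -7  -> -7
PUSH -4  -> -7 -4
NEG      -> -7 4
SUB      -> -11
STORE 0  -> (empty)
PUSH -56 -> -56
DUP      -> -56 -56
SWAP     -> -56 -56
SWAP     -> -56 -56
PUSH -7  -> -56 -56 -7
STORE 1  -> -56 -56
NEG      -> -56 56
NEG      -> -56 -56
SWAP     -> -56 -56
DUP      -> -56 -56 -56
POP      -> -56 -56
DUP      -> -56 -56 -56
OVER     -> -56 -56 -56 -56
DUP      -> -56 -56 -56 -56 -56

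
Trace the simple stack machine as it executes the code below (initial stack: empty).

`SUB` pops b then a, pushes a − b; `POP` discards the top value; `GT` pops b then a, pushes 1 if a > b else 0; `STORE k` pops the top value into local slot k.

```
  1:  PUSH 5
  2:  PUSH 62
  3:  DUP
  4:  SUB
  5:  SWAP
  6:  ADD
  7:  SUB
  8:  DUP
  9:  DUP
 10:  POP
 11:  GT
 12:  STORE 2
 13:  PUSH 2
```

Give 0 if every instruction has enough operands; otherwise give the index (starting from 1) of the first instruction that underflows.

7

PUSH 5  → 5
PUSH 62 → 5 62
DUP     → 5 62 62
SUB     → 5 0
SWAP    → 0 5
ADD     → 5
SUB  — needs 2 operands, stack has 1 → underflow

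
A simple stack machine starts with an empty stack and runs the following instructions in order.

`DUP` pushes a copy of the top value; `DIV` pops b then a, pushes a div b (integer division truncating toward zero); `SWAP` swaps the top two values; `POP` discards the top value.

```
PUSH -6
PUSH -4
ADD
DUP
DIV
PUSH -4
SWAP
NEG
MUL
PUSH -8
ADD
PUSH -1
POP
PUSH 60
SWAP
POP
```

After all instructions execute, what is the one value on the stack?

PUSH -6 → [-6]
PUSH -4 → [-6, -4]
ADD     → [-10]
DUP     → [-10, -10]
DIV     → [1]
PUSH -4 → [1, -4]
SWAP    → [-4, 1]
NEG     → [-4, -1]
MUL     → [4]
PUSH -8 → [4, -8]
ADD     → [-4]
PUSH -1 → [-4, -1]
POP     → [-4]
PUSH 60 → [-4, 60]
SWAP    → [60, -4]
POP     → [60]

60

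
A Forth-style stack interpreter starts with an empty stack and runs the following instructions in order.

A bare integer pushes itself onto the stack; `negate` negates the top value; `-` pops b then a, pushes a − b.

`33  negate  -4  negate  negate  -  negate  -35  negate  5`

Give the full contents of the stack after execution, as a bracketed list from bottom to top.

33     : 33
negate : -33
-4     : -33 -4
negate : -33 4
negate : -33 -4
-      : -29
negate : 29
-35    : 29 -35
negate : 29 35
5      : 29 35 5

[29, 35, 5]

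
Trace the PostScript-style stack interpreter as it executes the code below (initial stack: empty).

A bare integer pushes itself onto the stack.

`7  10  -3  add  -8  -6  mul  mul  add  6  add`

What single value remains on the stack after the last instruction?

7   -> 7
10  -> 7 10
-3  -> 7 10 -3
add -> 7 7
-8  -> 7 7 -8
-6  -> 7 7 -8 -6
mul -> 7 7 48
mul -> 7 336
add -> 343
6   -> 343 6
add -> 349

349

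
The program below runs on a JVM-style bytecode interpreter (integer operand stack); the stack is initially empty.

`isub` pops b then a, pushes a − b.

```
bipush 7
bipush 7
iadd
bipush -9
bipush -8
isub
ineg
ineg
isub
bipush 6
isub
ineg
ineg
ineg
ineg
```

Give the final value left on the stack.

9

bipush 7  → 7
bipush 7  → 7 7
iadd      → 14
bipush -9 → 14 -9
bipush -8 → 14 -9 -8
isub      → 14 -1
ineg      → 14 1
ineg      → 14 -1
isub      → 15
bipush 6  → 15 6
isub      → 9
ineg      → -9
ineg      → 9
ineg      → -9
ineg      → 9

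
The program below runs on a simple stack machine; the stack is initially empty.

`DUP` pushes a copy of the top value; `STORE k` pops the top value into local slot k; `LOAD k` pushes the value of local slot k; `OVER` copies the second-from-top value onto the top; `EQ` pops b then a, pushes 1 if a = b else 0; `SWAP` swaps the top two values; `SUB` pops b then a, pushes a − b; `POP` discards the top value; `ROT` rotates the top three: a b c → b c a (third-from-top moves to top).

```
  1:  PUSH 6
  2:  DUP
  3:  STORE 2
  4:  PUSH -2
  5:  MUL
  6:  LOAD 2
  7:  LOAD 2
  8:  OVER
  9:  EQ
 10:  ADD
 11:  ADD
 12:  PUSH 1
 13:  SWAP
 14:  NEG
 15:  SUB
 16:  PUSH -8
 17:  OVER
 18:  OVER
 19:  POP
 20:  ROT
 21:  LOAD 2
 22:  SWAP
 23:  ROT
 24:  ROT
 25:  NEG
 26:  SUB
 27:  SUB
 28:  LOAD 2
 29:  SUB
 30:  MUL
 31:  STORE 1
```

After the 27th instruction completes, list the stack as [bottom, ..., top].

[-8, -6]

PUSH 6   [6]
DUP      [6, 6]
STORE 2  [6]
PUSH -2  [6, -2]
MUL      [-12]
LOAD 2   [-12, 6]
LOAD 2   [-12, 6, 6]
OVER     [-12, 6, 6, 6]
EQ       [-12, 6, 1]
ADD      [-12, 7]
ADD      [-5]
PUSH 1   [-5, 1]
SWAP     [1, -5]
NEG      [1, 5]
SUB      [-4]
PUSH -8  [-4, -8]
OVER     [-4, -8, -4]
OVER     [-4, -8, -4, -8]
POP      [-4, -8, -4]
ROT      [-8, -4, -4]
LOAD 2   [-8, -4, -4, 6]
SWAP     [-8, -4, 6, -4]
ROT      [-8, 6, -4, -4]
ROT      [-8, -4, -4, 6]
NEG      [-8, -4, -4, -6]
SUB      [-8, -4, 2]
SUB      [-8, -6]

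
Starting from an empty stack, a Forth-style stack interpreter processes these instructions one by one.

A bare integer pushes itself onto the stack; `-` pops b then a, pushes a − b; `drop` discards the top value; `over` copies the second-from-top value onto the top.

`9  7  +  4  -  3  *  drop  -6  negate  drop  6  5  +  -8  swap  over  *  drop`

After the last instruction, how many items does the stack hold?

1

9      -> 9
7      -> 9 7
+      -> 16
4      -> 16 4
-      -> 12
3      -> 12 3
*      -> 36
drop   -> (empty)
-6     -> -6
negate -> 6
drop   -> (empty)
6      -> 6
5      -> 6 5
+      -> 11
-8     -> 11 -8
swap   -> -8 11
over   -> -8 11 -8
*      -> -8 -88
drop   -> -8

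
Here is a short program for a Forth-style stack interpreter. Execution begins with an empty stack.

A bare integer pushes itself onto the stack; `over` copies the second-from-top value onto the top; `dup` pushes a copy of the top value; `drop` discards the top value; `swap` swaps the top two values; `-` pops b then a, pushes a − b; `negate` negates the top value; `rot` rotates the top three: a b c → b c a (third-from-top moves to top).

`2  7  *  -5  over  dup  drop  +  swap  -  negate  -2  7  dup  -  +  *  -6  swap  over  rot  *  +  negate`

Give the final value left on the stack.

-26

2      -> 2
7      -> 2 7
*      -> 14
-5     -> 14 -5
over   -> 14 -5 14
dup    -> 14 -5 14 14
drop   -> 14 -5 14
+      -> 14 9
swap   -> 9 14
-      -> -5
negate -> 5
-2     -> 5 -2
7      -> 5 -2 7
dup    -> 5 -2 7 7
-      -> 5 -2 0
+      -> 5 -2
*      -> -10
-6     -> -10 -6
swap   -> -6 -10
over   -> -6 -10 -6
rot    -> -10 -6 -6
*      -> -10 36
+      -> 26
negate -> -26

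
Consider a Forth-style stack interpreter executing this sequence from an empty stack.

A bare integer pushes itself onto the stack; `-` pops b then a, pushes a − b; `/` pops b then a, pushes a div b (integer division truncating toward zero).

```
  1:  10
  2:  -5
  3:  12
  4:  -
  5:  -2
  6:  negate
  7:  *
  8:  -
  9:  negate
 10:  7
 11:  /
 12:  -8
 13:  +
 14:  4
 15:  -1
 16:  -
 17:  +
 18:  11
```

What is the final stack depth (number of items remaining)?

10     → [10]
-5     → [10, -5]
12     → [10, -5, 12]
-      → [10, -17]
-2     → [10, -17, -2]
negate → [10, -17, 2]
*      → [10, -34]
-      → [44]
negate → [-44]
7      → [-44, 7]
/      → [-6]
-8     → [-6, -8]
+      → [-14]
4      → [-14, 4]
-1     → [-14, 4, -1]
-      → [-14, 5]
+      → [-9]
11     → [-9, 11]

2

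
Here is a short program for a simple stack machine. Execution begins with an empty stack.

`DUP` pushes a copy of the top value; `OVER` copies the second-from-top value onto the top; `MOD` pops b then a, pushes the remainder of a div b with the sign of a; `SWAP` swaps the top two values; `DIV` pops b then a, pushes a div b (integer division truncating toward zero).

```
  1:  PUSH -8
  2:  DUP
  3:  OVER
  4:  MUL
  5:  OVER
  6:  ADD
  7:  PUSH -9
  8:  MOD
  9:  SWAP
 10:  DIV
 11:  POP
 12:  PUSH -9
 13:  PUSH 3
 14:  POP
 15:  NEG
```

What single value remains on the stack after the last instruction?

9

PUSH -8 → -8
DUP     → -8 -8
OVER    → -8 -8 -8
MUL     → -8 64
OVER    → -8 64 -8
ADD     → -8 56
PUSH -9 → -8 56 -9
MOD     → -8 2
SWAP    → 2 -8
DIV     → 0
POP     → (empty)
PUSH -9 → -9
PUSH 3  → -9 3
POP     → -9
NEG     → 9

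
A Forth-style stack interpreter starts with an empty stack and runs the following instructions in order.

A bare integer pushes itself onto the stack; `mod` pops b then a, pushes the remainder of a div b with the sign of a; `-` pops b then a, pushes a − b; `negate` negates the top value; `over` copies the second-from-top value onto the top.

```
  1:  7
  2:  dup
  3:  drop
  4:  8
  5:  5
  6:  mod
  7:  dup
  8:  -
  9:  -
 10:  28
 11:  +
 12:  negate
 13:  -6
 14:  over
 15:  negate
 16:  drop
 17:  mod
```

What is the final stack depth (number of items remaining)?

7      -> 7
dup    -> 7 7
drop   -> 7
8      -> 7 8
5      -> 7 8 5
mod    -> 7 3
dup    -> 7 3 3
-      -> 7 0
-      -> 7
28     -> 7 28
+      -> 35
negate -> -35
-6     -> -35 -6
over   -> -35 -6 -35
negate -> -35 -6 35
drop   -> -35 -6
mod    -> -5

1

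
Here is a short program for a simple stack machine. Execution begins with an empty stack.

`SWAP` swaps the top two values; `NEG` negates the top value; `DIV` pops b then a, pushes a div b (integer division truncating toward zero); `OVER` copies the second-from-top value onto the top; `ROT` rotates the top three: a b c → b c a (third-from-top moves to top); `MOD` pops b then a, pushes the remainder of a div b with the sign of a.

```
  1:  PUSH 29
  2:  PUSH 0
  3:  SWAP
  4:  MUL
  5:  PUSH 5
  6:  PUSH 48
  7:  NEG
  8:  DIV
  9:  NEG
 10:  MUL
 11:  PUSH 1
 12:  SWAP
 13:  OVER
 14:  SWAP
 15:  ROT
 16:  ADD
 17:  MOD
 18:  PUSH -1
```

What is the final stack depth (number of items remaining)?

2

PUSH 29 : 29
PUSH 0  : 29 0
SWAP    : 0 29
MUL     : 0
PUSH 5  : 0 5
PUSH 48 : 0 5 48
NEG     : 0 5 -48
DIV     : 0 0
NEG     : 0 0
MUL     : 0
PUSH 1  : 0 1
SWAP    : 1 0
OVER    : 1 0 1
SWAP    : 1 1 0
ROT     : 1 0 1
ADD     : 1 1
MOD     : 0
PUSH -1 : 0 -1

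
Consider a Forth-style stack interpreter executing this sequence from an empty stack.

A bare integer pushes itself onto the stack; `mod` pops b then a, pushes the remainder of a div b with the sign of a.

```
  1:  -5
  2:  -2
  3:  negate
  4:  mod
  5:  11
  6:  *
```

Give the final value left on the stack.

-11

-5     → -5
-2     → -5 -2
negate → -5 2
mod    → -1
11     → -1 11
*      → -11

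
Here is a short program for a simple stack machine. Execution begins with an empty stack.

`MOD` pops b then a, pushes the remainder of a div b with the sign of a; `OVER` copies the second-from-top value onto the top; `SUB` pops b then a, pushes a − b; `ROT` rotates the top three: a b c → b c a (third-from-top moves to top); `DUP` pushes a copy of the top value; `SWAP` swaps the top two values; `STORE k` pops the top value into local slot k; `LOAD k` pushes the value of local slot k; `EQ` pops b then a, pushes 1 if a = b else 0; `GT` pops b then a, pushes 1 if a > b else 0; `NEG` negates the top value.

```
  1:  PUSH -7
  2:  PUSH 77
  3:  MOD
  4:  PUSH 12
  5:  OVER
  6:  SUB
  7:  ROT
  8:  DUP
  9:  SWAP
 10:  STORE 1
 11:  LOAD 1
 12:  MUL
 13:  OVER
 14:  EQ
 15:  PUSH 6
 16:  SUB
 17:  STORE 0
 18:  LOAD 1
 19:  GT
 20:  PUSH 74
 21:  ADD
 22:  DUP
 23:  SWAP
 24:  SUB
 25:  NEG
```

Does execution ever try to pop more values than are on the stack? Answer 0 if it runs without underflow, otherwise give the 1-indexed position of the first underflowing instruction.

7

PUSH -7 : [-7]
PUSH 77 : [-7, 77]
MOD     : [-7]
PUSH 12 : [-7, 12]
OVER    : [-7, 12, -7]
SUB     : [-7, 19]
ROT  — needs 3 operands, stack has 2 → underflow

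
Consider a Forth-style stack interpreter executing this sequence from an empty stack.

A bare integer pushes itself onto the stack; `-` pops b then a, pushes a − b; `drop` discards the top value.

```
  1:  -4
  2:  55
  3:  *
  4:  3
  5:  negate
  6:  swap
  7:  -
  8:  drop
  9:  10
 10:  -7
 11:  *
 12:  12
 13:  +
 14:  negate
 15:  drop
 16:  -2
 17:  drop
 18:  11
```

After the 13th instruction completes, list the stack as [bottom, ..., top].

-4     -> -4
55     -> -4 55
*      -> -220
3      -> -220 3
negate -> -220 -3
swap   -> -3 -220
-      -> 217
drop   -> (empty)
10     -> 10
-7     -> 10 -7
*      -> -70
12     -> -70 12
+      -> -58

[-58]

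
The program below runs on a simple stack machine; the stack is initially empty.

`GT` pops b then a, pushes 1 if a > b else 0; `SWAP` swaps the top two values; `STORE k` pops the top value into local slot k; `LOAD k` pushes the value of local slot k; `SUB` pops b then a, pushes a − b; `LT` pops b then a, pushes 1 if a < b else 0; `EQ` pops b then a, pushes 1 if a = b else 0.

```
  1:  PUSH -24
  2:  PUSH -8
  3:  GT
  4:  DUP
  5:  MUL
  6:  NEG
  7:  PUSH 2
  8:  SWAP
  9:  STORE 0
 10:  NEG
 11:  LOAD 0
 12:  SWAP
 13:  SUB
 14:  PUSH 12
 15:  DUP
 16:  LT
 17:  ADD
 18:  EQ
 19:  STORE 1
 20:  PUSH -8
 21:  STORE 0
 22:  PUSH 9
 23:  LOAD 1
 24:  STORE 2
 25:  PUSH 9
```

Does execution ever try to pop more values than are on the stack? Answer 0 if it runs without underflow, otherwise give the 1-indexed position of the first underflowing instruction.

18

PUSH -24  [-24]
PUSH -8   [-24, -8]
GT        [0]
DUP       [0, 0]
MUL       [0]
NEG       [0]
PUSH 2    [0, 2]
SWAP      [2, 0]
STORE 0   [2]
NEG       [-2]
LOAD 0    [-2, 0]
SWAP      [0, -2]
SUB       [2]
PUSH 12   [2, 12]
DUP       [2, 12, 12]
LT        [2, 0]
ADD       [2]
EQ  — needs 2 operands, stack has 1 → underflow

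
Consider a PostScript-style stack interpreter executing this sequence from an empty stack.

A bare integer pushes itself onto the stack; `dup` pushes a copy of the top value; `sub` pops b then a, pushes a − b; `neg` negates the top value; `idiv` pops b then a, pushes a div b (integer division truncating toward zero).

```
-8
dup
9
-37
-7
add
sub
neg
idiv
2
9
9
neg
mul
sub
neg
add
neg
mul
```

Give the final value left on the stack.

-664

-8   → -8
dup  → -8 -8
9    → -8 -8 9
-37  → -8 -8 9 -37
-7   → -8 -8 9 -37 -7
add  → -8 -8 9 -44
sub  → -8 -8 53
neg  → -8 -8 -53
idiv → -8 0
2    → -8 0 2
9    → -8 0 2 9
9    → -8 0 2 9 9
neg  → -8 0 2 9 -9
mul  → -8 0 2 -81
sub  → -8 0 83
neg  → -8 0 -83
add  → -8 -83
neg  → -8 83
mul  → -664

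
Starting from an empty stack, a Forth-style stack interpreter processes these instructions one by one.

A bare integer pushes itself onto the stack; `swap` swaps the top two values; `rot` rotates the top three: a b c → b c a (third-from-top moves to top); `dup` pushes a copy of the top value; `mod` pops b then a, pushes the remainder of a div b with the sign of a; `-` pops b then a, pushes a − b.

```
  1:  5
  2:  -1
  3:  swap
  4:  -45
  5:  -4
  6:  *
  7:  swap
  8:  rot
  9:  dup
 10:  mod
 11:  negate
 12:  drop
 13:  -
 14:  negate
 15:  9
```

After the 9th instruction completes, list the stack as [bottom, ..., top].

[180, 5, -1, -1]

5    -> 5
-1   -> 5 -1
swap -> -1 5
-45  -> -1 5 -45
-4   -> -1 5 -45 -4
*    -> -1 5 180
swap -> -1 180 5
rot  -> 180 5 -1
dup  -> 180 5 -1 -1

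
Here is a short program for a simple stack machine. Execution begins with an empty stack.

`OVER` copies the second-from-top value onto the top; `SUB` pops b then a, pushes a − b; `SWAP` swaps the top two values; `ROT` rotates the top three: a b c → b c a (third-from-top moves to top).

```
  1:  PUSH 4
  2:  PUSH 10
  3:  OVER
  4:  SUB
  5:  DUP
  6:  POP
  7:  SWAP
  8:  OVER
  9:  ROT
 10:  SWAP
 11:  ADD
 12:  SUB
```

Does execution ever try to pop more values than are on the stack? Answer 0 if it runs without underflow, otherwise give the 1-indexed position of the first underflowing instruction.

PUSH 4  : [4]
PUSH 10 : [4, 10]
OVER    : [4, 10, 4]
SUB     : [4, 6]
DUP     : [4, 6, 6]
POP     : [4, 6]
SWAP    : [6, 4]
OVER    : [6, 4, 6]
ROT     : [4, 6, 6]
SWAP    : [4, 6, 6]
ADD     : [4, 12]
SUB     : [-8]

0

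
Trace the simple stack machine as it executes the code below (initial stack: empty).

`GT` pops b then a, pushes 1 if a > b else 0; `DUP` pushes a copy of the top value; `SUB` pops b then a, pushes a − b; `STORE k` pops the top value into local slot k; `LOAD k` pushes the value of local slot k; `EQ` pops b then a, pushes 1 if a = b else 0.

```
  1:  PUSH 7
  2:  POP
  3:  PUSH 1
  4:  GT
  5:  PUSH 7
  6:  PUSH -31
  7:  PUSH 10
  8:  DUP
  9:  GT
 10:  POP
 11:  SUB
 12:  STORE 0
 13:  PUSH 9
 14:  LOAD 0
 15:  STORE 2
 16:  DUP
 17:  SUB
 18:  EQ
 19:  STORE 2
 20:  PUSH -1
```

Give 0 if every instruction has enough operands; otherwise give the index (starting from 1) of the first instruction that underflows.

4

PUSH 7 → 7
POP    → (empty)
PUSH 1 → 1
GT  — needs 2 operands, stack has 1 → underflow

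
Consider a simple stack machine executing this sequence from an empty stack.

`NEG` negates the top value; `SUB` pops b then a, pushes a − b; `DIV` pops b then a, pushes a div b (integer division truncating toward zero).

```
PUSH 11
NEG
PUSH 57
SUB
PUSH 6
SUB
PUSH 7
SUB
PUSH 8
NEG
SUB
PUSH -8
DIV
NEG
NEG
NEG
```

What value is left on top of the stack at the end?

PUSH 11 -> [11]
NEG     -> [-11]
PUSH 57 -> [-11, 57]
SUB     -> [-68]
PUSH 6  -> [-68, 6]
SUB     -> [-74]
PUSH 7  -> [-74, 7]
SUB     -> [-81]
PUSH 8  -> [-81, 8]
NEG     -> [-81, -8]
SUB     -> [-73]
PUSH -8 -> [-73, -8]
DIV     -> [9]
NEG     -> [-9]
NEG     -> [9]
NEG     -> [-9]

-9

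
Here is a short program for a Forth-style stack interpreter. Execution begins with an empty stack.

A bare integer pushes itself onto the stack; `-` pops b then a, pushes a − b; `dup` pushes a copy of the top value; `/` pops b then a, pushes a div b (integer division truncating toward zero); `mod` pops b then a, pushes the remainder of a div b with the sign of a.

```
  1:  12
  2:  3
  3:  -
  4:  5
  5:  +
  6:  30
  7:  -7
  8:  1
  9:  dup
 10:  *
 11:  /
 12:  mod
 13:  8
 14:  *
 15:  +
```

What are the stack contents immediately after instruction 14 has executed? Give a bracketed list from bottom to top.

12  -> [12]
3   -> [12, 3]
-   -> [9]
5   -> [9, 5]
+   -> [14]
30  -> [14, 30]
-7  -> [14, 30, -7]
1   -> [14, 30, -7, 1]
dup -> [14, 30, -7, 1, 1]
*   -> [14, 30, -7, 1]
/   -> [14, 30, -7]
mod -> [14, 2]
8   -> [14, 2, 8]
*   -> [14, 16]

[14, 16]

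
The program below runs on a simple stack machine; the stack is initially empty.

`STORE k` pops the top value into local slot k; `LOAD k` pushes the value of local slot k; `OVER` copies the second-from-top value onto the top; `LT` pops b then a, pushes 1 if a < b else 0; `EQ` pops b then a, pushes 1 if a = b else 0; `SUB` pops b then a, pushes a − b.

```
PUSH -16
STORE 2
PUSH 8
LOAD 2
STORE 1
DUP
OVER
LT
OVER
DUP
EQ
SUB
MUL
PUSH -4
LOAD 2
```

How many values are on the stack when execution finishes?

3

PUSH -16  -16
STORE 2   (empty)
PUSH 8    8
LOAD 2    8 -16
STORE 1   8
DUP       8 8
OVER      8 8 8
LT        8 0
OVER      8 0 8
DUP       8 0 8 8
EQ        8 0 1
SUB       8 -1
MUL       -8
PUSH -4   -8 -4
LOAD 2    -8 -4 -16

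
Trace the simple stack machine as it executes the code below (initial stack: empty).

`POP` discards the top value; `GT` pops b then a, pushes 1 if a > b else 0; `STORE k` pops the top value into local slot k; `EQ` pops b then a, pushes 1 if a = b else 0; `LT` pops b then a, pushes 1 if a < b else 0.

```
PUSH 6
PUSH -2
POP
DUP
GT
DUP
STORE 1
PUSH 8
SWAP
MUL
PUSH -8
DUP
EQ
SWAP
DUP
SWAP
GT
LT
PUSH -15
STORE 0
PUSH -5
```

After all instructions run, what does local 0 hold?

-15

PUSH 6   → [6]
PUSH -2  → [6, -2]
POP      → [6]
DUP      → [6, 6]
GT       → [0]
DUP      → [0, 0]
STORE 1  → [0]
PUSH 8   → [0, 8]
SWAP     → [8, 0]
MUL      → [0]
PUSH -8  → [0, -8]
DUP      → [0, -8, -8]
EQ       → [0, 1]
SWAP     → [1, 0]
DUP      → [1, 0, 0]
SWAP     → [1, 0, 0]
GT       → [1, 0]
LT       → [0]
PUSH -15 → [0, -15]
STORE 0  → [0]
PUSH -5  → [0, -5]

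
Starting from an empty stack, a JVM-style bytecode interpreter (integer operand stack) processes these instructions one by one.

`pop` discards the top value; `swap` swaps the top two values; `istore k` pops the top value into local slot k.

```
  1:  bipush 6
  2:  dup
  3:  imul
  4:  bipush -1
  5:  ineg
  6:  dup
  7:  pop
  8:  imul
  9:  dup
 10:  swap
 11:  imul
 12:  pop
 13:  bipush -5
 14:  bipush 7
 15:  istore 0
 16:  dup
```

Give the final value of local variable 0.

bipush 6   [6]
dup        [6, 6]
imul       [36]
bipush -1  [36, -1]
ineg       [36, 1]
dup        [36, 1, 1]
pop        [36, 1]
imul       [36]
dup        [36, 36]
swap       [36, 36]
imul       [1296]
pop        []
bipush -5  [-5]
bipush 7   [-5, 7]
istore 0   [-5]
dup        [-5, -5]

7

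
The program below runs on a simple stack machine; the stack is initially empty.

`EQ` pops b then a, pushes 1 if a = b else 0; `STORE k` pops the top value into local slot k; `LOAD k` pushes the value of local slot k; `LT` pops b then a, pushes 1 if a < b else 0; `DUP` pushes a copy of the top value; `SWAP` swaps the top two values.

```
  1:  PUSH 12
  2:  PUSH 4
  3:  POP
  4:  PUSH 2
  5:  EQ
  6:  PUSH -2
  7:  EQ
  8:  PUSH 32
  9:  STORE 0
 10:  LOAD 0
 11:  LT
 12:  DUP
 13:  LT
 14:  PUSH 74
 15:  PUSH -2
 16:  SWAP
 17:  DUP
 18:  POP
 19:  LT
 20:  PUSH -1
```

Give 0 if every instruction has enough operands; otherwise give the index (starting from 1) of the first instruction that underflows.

PUSH 12 -> [12]
PUSH 4  -> [12, 4]
POP     -> [12]
PUSH 2  -> [12, 2]
EQ      -> [0]
PUSH -2 -> [0, -2]
EQ      -> [0]
PUSH 32 -> [0, 32]
STORE 0 -> [0]
LOAD 0  -> [0, 32]
LT      -> [1]
DUP     -> [1, 1]
LT      -> [0]
PUSH 74 -> [0, 74]
PUSH -2 -> [0, 74, -2]
SWAP    -> [0, -2, 74]
DUP     -> [0, -2, 74, 74]
POP     -> [0, -2, 74]
LT      -> [0, 1]
PUSH -1 -> [0, 1, -1]

0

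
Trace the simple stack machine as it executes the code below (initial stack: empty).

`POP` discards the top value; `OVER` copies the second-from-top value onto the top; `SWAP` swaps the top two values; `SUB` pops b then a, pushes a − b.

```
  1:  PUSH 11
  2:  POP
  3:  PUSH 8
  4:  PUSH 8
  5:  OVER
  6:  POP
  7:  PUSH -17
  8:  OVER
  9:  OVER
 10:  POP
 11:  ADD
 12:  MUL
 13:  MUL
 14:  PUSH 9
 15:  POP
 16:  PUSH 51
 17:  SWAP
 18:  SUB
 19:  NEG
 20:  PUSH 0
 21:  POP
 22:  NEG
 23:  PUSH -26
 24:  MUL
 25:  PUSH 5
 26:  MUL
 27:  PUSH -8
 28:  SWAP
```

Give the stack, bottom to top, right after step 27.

PUSH 11  → 11
POP      → (empty)
PUSH 8   → 8
PUSH 8   → 8 8
OVER     → 8 8 8
POP      → 8 8
PUSH -17 → 8 8 -17
OVER     → 8 8 -17 8
OVER     → 8 8 -17 8 -17
POP      → 8 8 -17 8
ADD      → 8 8 -9
MUL      → 8 -72
MUL      → -576
PUSH 9   → -576 9
POP      → -576
PUSH 51  → -576 51
SWAP     → 51 -576
SUB      → 627
NEG      → -627
PUSH 0   → -627 0
POP      → -627
NEG      → 627
PUSH -26 → 627 -26
MUL      → -16302
PUSH 5   → -16302 5
MUL      → -81510
PUSH -8  → -81510 -8

[-81510, -8]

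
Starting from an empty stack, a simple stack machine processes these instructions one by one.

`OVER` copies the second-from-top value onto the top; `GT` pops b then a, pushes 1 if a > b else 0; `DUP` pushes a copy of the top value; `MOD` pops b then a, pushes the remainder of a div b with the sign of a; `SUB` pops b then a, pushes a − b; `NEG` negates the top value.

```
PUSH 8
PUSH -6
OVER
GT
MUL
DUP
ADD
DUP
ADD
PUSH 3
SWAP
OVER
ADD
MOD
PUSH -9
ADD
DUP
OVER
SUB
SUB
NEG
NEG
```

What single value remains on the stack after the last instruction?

-9

PUSH 8  : 8
PUSH -6 : 8 -6
OVER    : 8 -6 8
GT      : 8 0
MUL     : 0
DUP     : 0 0
ADD     : 0
DUP     : 0 0
ADD     : 0
PUSH 3  : 0 3
SWAP    : 3 0
OVER    : 3 0 3
ADD     : 3 3
MOD     : 0
PUSH -9 : 0 -9
ADD     : -9
DUP     : -9 -9
OVER    : -9 -9 -9
SUB     : -9 0
SUB     : -9
NEG     : 9
NEG     : -9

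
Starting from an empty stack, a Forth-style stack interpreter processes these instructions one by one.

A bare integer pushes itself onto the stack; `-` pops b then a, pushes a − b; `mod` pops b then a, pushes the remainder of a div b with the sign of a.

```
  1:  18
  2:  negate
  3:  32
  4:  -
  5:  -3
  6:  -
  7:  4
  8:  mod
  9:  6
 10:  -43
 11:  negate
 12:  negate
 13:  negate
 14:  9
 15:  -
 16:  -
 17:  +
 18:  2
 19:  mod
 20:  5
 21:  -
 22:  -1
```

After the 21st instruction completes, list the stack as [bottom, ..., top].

18     -> 18
negate -> -18
32     -> -18 32
-      -> -50
-3     -> -50 -3
-      -> -47
4      -> -47 4
mod    -> -3
6      -> -3 6
-43    -> -3 6 -43
negate -> -3 6 43
negate -> -3 6 -43
negate -> -3 6 43
9      -> -3 6 43 9
-      -> -3 6 34
-      -> -3 -28
+      -> -31
2      -> -31 2
mod    -> -1
5      -> -1 5
-      -> -6

[-6]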